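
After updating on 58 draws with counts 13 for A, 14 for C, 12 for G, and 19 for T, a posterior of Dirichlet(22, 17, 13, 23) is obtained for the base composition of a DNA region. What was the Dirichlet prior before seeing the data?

Dirichlet(9, 3, 1, 4)

For a Dirichlet(α) prior with multinomial counts c, the posterior is Dirichlet(α + c) componentwise.
Subtract each count from the matching posterior parameter: 22−13=9, 17−14=3, 13−12=1, 23−19=4.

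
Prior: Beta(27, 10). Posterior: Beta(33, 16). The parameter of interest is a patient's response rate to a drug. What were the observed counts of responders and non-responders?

6 responders and 6 non-responders

Under Beta–binomial conjugacy the posterior parameters are (a+s, b+f).
Match parameters: s=33−27=6, f=16−10=6.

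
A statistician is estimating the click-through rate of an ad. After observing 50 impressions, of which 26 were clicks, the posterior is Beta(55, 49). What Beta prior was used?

Beta(29, 25)

Beta is conjugate to the binomial likelihood: posterior = Beta(α+s, β+f).
Subtract the data counts: 55−26=29, 49−24=25.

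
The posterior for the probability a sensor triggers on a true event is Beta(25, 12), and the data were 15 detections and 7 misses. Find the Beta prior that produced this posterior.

Under Beta–binomial conjugacy the posterior parameters are (a+s, b+f).
So a = 25 − 15 = 10 and b = 12 − 7 = 5.

Beta(10, 5)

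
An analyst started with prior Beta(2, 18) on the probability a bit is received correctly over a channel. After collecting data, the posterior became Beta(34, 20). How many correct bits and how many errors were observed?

Beta is conjugate to the binomial likelihood: posterior = Beta(a+s, b+f).
Match parameters: s=34−2=32, f=20−18=2.

32 correct bits and 2 errors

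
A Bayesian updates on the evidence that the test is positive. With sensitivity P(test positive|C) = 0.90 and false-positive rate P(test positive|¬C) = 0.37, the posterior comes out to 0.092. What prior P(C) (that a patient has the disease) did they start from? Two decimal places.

P(C) = 0.04

In odds form, posterior odds = prior odds × likelihood ratio, so prior odds = posterior odds ÷ LR.
Posterior odds = 0.092/(1−0.092) = 0.1013. LR = 0.90/0.37 = 2.4324.
Prior odds = 0.1013/2.4324 = 0.0416, so P(C) = 0.0416/(1+0.0416) ≈ 0.04.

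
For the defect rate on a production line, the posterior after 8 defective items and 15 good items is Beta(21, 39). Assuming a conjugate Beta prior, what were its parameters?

Beta(13, 24)

Under Beta–binomial conjugacy the posterior parameters are (α+s, β+f).
Subtract the data counts: 21−8=13, 39−15=24.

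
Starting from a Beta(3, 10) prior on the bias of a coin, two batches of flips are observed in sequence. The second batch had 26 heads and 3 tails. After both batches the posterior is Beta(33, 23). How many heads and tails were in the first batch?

Sequential conjugate updates are equivalent to a single update on the pooled data, so total successes = posterior α − prior α and total failures = posterior β − prior β.
Total across both batches: 33−3=30 heads, 23−10=13 tails.
Subtract the second batch: 30−26=4 heads and 13−3=10 tails.

4 heads and 10 tails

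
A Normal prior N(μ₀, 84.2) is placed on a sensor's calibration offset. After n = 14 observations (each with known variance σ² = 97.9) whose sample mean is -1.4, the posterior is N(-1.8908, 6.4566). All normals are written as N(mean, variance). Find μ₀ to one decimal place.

μ₀ = -7.8

The posterior mean is a precision-weighted average: μ_n = (τ₀μ₀ + τ_data·x̄)/(τ₀+τ_data), with τ₀=1/σ₀² and τ_data=n/σ².
Here τ₀ = 1/84.2 = 0.011876 and τ_data = 14/97.9 = 0.143003, so τ_n = 0.154879.
Rearranging for μ₀: μ₀ = (μ_n·τ_n − τ_data·x̄)/τ₀ = (-1.8908·0.154879 − 0.143003·-1.4) / 0.011876 = -0.092641/0.011876 ≈ -7.8.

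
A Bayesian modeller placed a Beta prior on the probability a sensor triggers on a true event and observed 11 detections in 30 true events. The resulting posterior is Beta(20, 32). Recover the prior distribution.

A Beta(α, β) prior with s successes and f failures in binomial data gives a Beta(α+s, β+f) posterior.
So α = 20 − 11 = 9 and β = 32 − 19 = 13.

Beta(9, 13)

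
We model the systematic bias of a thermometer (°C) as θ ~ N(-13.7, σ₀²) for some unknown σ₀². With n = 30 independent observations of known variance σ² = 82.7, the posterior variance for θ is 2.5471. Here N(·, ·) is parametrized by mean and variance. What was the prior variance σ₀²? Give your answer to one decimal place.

σ₀² = 33.5

For the Normal–Normal model with known σ², precisions add: τ_n = τ₀ + n/σ².
So 1/σ₀² = 1/2.5471 − 30/82.7 = 0.392603 − 0.362757 = 0.029846.
Hence σ₀² = 1/0.029846 ≈ 33.5.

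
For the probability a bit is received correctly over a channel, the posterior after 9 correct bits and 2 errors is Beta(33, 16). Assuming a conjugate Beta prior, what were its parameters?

Under Beta–binomial conjugacy the posterior parameters are (a+s, b+f).
Subtract the data counts: 33−9=24, 16−2=14.

Beta(24, 14)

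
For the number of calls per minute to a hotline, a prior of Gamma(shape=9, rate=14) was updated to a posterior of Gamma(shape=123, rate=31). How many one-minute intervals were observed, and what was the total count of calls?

A Gamma(α, β) prior (rate parametrization) on a Poisson rate with n observations summing to S gives posterior Gamma(α+S, β+n).
Matching: Σxᵢ = 123 − 9 = 114 and n = 31 − 14 = 17.

n = 17 one-minute intervals with total 114 calls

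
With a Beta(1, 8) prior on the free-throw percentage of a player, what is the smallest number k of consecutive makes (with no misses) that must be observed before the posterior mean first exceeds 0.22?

After k makes and 0 misses the posterior is Beta(1+k, 8), with mean (1+k)/(1+8+k).
Set (1+k)/(9+k) > 0.22 and solve: k > (0.22·9 − 1)/(1 − 0.22) = 1.256.
The smallest integer exceeding 1.256 is 2, and checking k=2: (3)/(11) = 0.2727 > 0.22.

k = 2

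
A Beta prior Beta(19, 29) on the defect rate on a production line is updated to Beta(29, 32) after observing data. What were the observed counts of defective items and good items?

10 defective items and 3 good items

Beta is conjugate to the binomial likelihood: posterior = Beta(a+s, b+f).
Match parameters: s=29−19=10, f=32−29=3.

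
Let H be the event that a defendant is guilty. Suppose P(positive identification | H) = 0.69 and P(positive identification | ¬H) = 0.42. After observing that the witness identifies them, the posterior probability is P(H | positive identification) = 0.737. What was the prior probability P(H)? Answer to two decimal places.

Bayes' rule in odds form gives O(H|E) = O(H)·[P(E|H)/P(E|¬H)], hence O(H) = O(H|E)/LR.
Posterior odds = 0.737/(1−0.737) = 2.8023. LR = 0.69/0.42 = 1.6429.
Prior odds = 2.8023/1.6429 = 1.7057, so P(H) = 1.7057/(1+1.7057) ≈ 0.63.

P(H) = 0.63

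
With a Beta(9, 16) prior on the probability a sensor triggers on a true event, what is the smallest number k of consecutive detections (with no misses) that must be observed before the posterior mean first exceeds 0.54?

k = 10

After k detections and 0 misses the posterior is Beta(9+k, 16), with mean (9+k)/(9+16+k).
Set (9+k)/(25+k) > 0.54 and solve: k > (0.54·25 − 9)/(1 − 0.54) = 9.783.
The smallest integer exceeding 9.783 is 10.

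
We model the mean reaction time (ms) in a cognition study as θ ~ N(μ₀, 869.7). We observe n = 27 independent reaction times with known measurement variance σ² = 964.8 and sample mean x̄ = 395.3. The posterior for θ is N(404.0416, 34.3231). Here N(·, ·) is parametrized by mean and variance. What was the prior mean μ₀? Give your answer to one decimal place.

The posterior mean is a precision-weighted average: μ_n = (τ₀μ₀ + τ_data·x̄)/(τ₀+τ_data), with τ₀=1/σ₀² and τ_data=n/σ².
Here τ₀ = 1/869.7 = 0.001150 and τ_data = 27/964.8 = 0.027985, so τ_n = 0.029135.
Rearranging for μ₀: μ₀ = (μ_n·τ_n − τ_data·x̄)/τ₀ = (404.0416·0.029135 − 0.027985·395.3) / 0.001150 = 0.709282/0.001150 ≈ 616.8.

μ₀ = 616.8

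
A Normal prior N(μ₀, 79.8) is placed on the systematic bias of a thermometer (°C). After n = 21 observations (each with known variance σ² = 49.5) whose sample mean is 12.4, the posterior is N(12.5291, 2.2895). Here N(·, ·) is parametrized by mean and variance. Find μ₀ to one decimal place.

The posterior mean is a precision-weighted average: μ_n = (τ₀μ₀ + τ_data·x̄)/(τ₀+τ_data), with τ₀=1/σ₀² and τ_data=n/σ².
Here τ₀ = 1/79.8 = 0.012531 and τ_data = 21/49.5 = 0.424242, so τ_n = 0.436773.
Rearranging for μ₀: μ₀ = (μ_n·τ_n − τ_data·x̄)/τ₀ = (12.5291·0.436773 − 0.424242·12.4) / 0.012531 = 0.211772/0.012531 ≈ 16.9.

μ₀ = 16.9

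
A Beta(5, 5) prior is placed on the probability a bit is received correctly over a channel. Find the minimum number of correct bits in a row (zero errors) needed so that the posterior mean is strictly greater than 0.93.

After k correct bits and 0 errors the posterior is Beta(5+k, 5), with mean (5+k)/(5+5+k).
Set (5+k)/(10+k) > 0.93 and solve: k > (0.93·10 − 5)/(1 − 0.93) = 61.429.
The smallest integer exceeding 61.429 is 62.

k = 62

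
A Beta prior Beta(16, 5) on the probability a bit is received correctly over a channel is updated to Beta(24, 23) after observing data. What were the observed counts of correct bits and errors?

Under Beta–binomial conjugacy the posterior parameters are (α+s, β+f).
So s = 24 − 16 = 8 and f = 23 − 5 = 18.

8 correct bits and 18 errors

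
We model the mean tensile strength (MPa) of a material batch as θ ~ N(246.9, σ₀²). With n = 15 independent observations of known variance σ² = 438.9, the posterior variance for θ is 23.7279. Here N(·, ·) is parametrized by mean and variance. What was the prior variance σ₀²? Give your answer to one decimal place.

σ₀² = 125.5

For the Normal–Normal model with known σ², precisions add: τ_n = τ₀ + n/σ².
So 1/σ₀² = 1/23.7279 − 15/438.9 = 0.042144 − 0.034176 = 0.007968.
Hence σ₀² = 1/0.007968 ≈ 125.5.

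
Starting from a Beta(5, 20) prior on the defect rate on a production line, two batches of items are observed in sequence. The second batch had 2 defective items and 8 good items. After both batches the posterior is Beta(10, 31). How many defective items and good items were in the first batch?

Sequential conjugate updates are equivalent to a single update on the pooled data, so total successes = posterior α − prior α and total failures = posterior β − prior β.
Total across both batches: 10−5=5 defective items, 31−20=11 good items.
Subtract the second batch: 5−2=3 defective items and 11−8=3 good items.

3 defective items and 3 good items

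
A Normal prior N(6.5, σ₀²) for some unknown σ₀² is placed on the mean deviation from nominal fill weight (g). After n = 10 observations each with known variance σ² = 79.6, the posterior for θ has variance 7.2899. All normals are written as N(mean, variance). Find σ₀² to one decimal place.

Posterior precision equals prior precision plus data precision: 1/σ_n² = 1/σ₀² + n/σ².
So 1/σ₀² = 1/7.2899 − 10/79.6 = 0.137176 − 0.125628 = 0.011548.
Hence σ₀² = 1/0.011548 ≈ 86.6.

σ₀² = 86.6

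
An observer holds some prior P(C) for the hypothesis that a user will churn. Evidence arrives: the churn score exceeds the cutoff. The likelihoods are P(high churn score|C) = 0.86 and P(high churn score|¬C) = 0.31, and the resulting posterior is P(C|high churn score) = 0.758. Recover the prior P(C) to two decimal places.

In odds form, posterior odds = prior odds × likelihood ratio, so prior odds = posterior odds ÷ LR.
Posterior odds = 0.758/(1−0.758) = 3.1322. LR = 0.86/0.31 = 2.7742.
Prior odds = 3.1322/2.7742 = 1.1290, so P(C) = 1.1290/(1+1.1290) ≈ 0.53.

P(C) = 0.53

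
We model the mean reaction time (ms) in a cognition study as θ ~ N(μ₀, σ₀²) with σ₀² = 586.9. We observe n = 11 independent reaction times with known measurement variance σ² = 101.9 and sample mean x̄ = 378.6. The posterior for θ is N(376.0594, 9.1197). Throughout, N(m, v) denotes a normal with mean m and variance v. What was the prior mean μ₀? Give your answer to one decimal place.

The posterior mean is a precision-weighted average: μ_n = (τ₀μ₀ + τ_data·x̄)/(τ₀+τ_data), with τ₀=1/σ₀² and τ_data=n/σ².
Here τ₀ = 1/586.9 = 0.001704 and τ_data = 11/101.9 = 0.107949, so τ_n = 0.109653.
Rearranging for μ₀: μ₀ = (μ_n·τ_n − τ_data·x̄)/τ₀ = (376.0594·0.109653 − 0.107949·378.6) / 0.001704 = 0.366550/0.001704 ≈ 215.1.

μ₀ = 215.1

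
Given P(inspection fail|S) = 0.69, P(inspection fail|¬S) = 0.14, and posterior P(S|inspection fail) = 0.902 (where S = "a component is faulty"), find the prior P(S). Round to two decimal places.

In odds form, posterior odds = prior odds × likelihood ratio, so prior odds = posterior odds ÷ LR.
Posterior odds = 0.902/(1−0.902) = 9.2041. LR = 0.69/0.14 = 4.9286.
Prior odds = 9.2041/4.9286 = 1.8675, so P(S) = 1.8675/(1+1.8675) ≈ 0.65.

P(S) = 0.65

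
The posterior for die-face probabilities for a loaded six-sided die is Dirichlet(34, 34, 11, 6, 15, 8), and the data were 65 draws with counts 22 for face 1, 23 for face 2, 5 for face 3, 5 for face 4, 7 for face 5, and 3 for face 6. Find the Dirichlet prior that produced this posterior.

For a Dirichlet(α) prior with multinomial counts c, the posterior is Dirichlet(α + c) componentwise.
Subtract each count from the matching posterior parameter: 34−22=12, 34−23=11, 11−5=6, 6−5=1, 15−7=8, 8−3=5.

Dirichlet(12, 11, 6, 1, 8, 5)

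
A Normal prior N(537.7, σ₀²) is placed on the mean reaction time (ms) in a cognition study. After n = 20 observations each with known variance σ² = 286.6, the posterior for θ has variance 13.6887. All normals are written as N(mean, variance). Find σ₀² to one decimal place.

σ₀² = 305.9

For the Normal–Normal model with known σ², precisions add: τ_n = τ₀ + n/σ².
So 1/σ₀² = 1/13.6887 − 20/286.6 = 0.073053 − 0.069784 = 0.003269.
Hence σ₀² = 1/0.003269 ≈ 305.9.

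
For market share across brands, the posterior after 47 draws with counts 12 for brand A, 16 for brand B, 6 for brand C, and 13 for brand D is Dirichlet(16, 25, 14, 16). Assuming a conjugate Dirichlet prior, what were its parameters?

Dirichlet(4, 9, 8, 3)

For a Dirichlet(α) prior with multinomial counts c, the posterior is Dirichlet(α + c) componentwise.
Subtract each count from the matching posterior parameter: 16−12=4, 25−16=9, 14−6=8, 16−13=3.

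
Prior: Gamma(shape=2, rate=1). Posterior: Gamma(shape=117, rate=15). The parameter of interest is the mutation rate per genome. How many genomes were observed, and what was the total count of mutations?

A Gamma(α, β) prior (rate parametrization) on a Poisson rate with n observations summing to S gives posterior Gamma(α+S, β+n).
Matching: Σxᵢ = 117 − 2 = 115 and n = 15 − 1 = 14.

n = 14 genomes with total 115 mutations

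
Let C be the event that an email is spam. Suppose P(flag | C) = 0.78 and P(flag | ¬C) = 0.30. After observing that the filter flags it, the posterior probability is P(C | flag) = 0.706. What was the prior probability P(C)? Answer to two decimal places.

Bayes' rule in odds form gives O(C|E) = O(C)·[P(E|C)/P(E|¬C)], hence O(C) = O(C|E)/LR.
Posterior odds = 0.706/(1−0.706) = 2.4014. LR = 0.78/0.30 = 2.6000.
Prior odds = 2.4014/2.6000 = 0.9236, so P(C) = 0.9236/(1+0.9236) ≈ 0.48.

P(C) = 0.48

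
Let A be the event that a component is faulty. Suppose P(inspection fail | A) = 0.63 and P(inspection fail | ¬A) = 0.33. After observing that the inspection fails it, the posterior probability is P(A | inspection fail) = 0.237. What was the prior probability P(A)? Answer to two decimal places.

P(A) = 0.14

In odds form, posterior odds = prior odds × likelihood ratio, so prior odds = posterior odds ÷ LR.
Posterior odds = 0.237/(1−0.237) = 0.3106. LR = 0.63/0.33 = 1.9091.
Prior odds = 0.3106/1.9091 = 0.1627, so P(A) = 0.1627/(1+0.1627) ≈ 0.14.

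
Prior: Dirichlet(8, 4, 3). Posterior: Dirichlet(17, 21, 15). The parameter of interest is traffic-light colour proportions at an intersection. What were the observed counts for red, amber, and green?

For a Dirichlet(α) prior with multinomial counts c, the posterior is Dirichlet(α + c) componentwise.
Counts are posterior − prior componentwise: 17−8=9, 21−4=17, 15−3=12.

counts (9, 17, 12)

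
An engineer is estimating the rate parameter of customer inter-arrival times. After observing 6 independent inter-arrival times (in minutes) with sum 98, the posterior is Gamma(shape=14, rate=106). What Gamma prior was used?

Gamma(shape=8, rate=8)

Gamma–exponential conjugacy: posterior shape = α + n, posterior rate = β + Σtᵢ.
So α = 14 − 6 = 8 and β = 106 − 98 = 8.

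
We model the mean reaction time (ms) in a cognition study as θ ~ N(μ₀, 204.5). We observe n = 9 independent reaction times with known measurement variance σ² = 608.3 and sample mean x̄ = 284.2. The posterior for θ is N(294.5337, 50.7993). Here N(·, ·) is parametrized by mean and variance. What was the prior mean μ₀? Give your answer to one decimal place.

The posterior mean is a precision-weighted average: μ_n = (τ₀μ₀ + τ_data·x̄)/(τ₀+τ_data), with τ₀=1/σ₀² and τ_data=n/σ².
Here τ₀ = 1/204.5 = 0.004890 and τ_data = 9/608.3 = 0.014795, so τ_n = 0.019685.
Rearranging for μ₀: μ₀ = (μ_n·τ_n − τ_data·x̄)/τ₀ = (294.5337·0.019685 − 0.014795·284.2) / 0.004890 = 1.593157/0.004890 ≈ 325.8.

μ₀ = 325.8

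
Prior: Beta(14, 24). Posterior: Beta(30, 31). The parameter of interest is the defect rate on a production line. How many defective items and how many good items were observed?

Beta is conjugate to the binomial likelihood: posterior = Beta(α+s, β+f).
Match parameters: s=30−14=16, f=31−24=7.

16 defective items and 7 good items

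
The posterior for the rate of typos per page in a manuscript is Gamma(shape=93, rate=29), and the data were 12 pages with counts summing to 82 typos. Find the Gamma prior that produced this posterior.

Gamma–Poisson conjugacy: posterior shape = α + Σxᵢ, posterior rate = β + n.
So α = 93 − 82 = 11 and β = 29 − 12 = 17.

Gamma(shape=11, rate=17)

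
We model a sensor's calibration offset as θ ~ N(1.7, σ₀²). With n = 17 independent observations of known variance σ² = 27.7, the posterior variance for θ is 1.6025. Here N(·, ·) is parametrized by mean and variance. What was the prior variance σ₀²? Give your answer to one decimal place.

Posterior precision equals prior precision plus data precision: 1/σ_n² = 1/σ₀² + n/σ².
So 1/σ₀² = 1/1.6025 − 17/27.7 = 0.624025 − 0.613718 = 0.010307.
Hence σ₀² = 1/0.010307 ≈ 97.0.

σ₀² = 97.0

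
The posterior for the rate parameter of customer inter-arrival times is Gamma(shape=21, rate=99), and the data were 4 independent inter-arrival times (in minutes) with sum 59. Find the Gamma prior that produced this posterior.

Gamma–exponential conjugacy: posterior shape = α + n, posterior rate = β + Σtᵢ.
So α = 21 − 4 = 17 and β = 99 − 59 = 40.

Gamma(shape=17, rate=40)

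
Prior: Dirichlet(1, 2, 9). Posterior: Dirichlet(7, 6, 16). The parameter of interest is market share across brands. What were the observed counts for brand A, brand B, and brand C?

counts (6, 4, 7)

For a Dirichlet(α) prior with multinomial counts c, the posterior is Dirichlet(α + c) componentwise.
Counts are posterior − prior componentwise: 7−1=6, 6−2=4, 16−9=7.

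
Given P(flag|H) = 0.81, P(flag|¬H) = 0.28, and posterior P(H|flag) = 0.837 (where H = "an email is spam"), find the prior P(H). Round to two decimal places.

P(H) = 0.64

In odds form, posterior odds = prior odds × likelihood ratio, so prior odds = posterior odds ÷ LR.
Posterior odds = 0.837/(1−0.837) = 5.1350. LR = 0.81/0.28 = 2.8929.
Prior odds = 5.1350/2.8929 = 1.7750, so P(H) = 1.7750/(1+1.7750) ≈ 0.64.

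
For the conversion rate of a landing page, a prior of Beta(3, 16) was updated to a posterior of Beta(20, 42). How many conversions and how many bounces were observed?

A Beta(α, β) prior with s successes and f failures in binomial data gives a Beta(α+s, β+f) posterior.
Match parameters: s=20−3=17, f=42−16=26.

17 conversions and 26 bounces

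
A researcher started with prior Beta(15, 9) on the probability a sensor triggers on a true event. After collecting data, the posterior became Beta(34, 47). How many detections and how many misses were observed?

19 detections and 38 misses

Beta is conjugate to the binomial likelihood: posterior = Beta(a+s, b+f).
So s = 34 − 15 = 19 and f = 47 − 9 = 38.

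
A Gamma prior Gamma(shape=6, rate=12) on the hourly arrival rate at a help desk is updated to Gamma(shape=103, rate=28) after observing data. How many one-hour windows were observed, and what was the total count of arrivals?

n = 16 one-hour windows with total 97 arrivals

A Gamma(α, β) prior (rate parametrization) on a Poisson rate with n observations summing to S gives posterior Gamma(α+S, β+n).
Matching: Σxᵢ = 103 − 6 = 97 and n = 28 − 12 = 16.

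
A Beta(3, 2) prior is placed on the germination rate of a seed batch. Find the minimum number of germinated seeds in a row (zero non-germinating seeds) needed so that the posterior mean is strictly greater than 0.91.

After k germinated seeds and 0 non-germinating seeds the posterior is Beta(3+k, 2), with mean (3+k)/(3+2+k).
Set (3+k)/(5+k) > 0.91 and solve: k > (0.91·5 − 3)/(1 − 0.91) = 17.222.
The smallest integer exceeding 17.222 is 18.

k = 18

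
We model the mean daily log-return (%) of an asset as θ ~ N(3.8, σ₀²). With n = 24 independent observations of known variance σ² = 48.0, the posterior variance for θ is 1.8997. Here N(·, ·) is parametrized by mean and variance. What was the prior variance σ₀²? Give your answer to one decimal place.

σ₀² = 37.9

For the Normal–Normal model with known σ², precisions add: τ_n = τ₀ + n/σ².
So 1/σ₀² = 1/1.8997 − 24/48.0 = 0.526399 − 0.500000 = 0.026399.
Hence σ₀² = 1/0.026399 ≈ 37.9.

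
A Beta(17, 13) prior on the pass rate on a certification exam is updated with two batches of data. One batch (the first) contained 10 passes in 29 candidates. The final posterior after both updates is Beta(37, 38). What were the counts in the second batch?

Because Beta–binomial updating is additive in the counts, the combined data contributed (α_post−α_prior, β_post−β_prior) successes and failures.
Total across both batches: 37−17=20 passes, 38−13=25 failures.
Subtract the first batch: 20−10=10 passes and 25−19=6 failures.

10 passes and 6 failures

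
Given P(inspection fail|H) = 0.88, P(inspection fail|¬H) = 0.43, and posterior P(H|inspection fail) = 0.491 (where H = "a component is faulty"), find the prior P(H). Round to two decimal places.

In odds form, posterior odds = prior odds × likelihood ratio, so prior odds = posterior odds ÷ LR.
Posterior odds = 0.491/(1−0.491) = 0.9646. LR = 0.88/0.43 = 2.0465.
Prior odds = 0.9646/2.0465 = 0.4713, so P(H) = 0.4713/(1+0.4713) ≈ 0.32.

P(H) = 0.32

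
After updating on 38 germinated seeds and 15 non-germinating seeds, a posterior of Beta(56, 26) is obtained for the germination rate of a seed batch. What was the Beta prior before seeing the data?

Under Beta–binomial conjugacy the posterior parameters are (α+s, β+f).
So α = 56 − 38 = 18 and β = 26 − 15 = 11.

Beta(18, 11)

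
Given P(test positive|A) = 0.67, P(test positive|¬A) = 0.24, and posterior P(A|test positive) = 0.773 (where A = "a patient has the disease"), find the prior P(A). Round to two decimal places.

In odds form, posterior odds = prior odds × likelihood ratio, so prior odds = posterior odds ÷ LR.
Posterior odds = 0.773/(1−0.773) = 3.4053. LR = 0.67/0.24 = 2.7917.
Prior odds = 3.4053/2.7917 = 1.2198, so P(A) = 1.2198/(1+1.2198) ≈ 0.55.

P(A) = 0.55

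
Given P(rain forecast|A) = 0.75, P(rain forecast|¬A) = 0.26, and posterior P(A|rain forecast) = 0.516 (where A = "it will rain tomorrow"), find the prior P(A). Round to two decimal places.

P(A) = 0.27

Bayes' rule in odds form gives O(A|E) = O(A)·[P(E|A)/P(E|¬A)], hence O(A) = O(A|E)/LR.
Posterior odds = 0.516/(1−0.516) = 1.0661. LR = 0.75/0.26 = 2.8846.
Prior odds = 1.0661/2.8846 = 0.3696, so P(A) = 0.3696/(1+0.3696) ≈ 0.27.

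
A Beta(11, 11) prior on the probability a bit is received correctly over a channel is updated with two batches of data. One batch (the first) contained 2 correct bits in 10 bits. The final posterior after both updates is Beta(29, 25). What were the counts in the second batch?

Because Beta–binomial updating is additive in the counts, the combined data contributed (α_post−α_prior, β_post−β_prior) successes and failures.
Total across both batches: 29−11=18 correct bits, 25−11=14 errors.
Subtract the first batch: 18−2=16 correct bits and 14−8=6 errors.

16 correct bits and 6 errors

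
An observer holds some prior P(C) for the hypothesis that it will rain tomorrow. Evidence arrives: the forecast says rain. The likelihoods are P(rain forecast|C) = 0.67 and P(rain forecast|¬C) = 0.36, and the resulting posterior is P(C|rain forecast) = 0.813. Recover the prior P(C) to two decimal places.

Bayes' rule in odds form gives O(C|E) = O(C)·[P(E|C)/P(E|¬C)], hence O(C) = O(C|E)/LR.
Posterior odds = 0.813/(1−0.813) = 4.3476. LR = 0.67/0.36 = 1.8611.
Prior odds = 4.3476/1.8611 = 2.3360, so P(C) = 2.3360/(1+2.3360) ≈ 0.70.

P(C) = 0.70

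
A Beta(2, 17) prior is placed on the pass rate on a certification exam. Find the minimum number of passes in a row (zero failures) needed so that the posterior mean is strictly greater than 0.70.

After k passes and 0 failures the posterior is Beta(2+k, 17), with mean (2+k)/(2+17+k).
Set (2+k)/(19+k) > 0.70 and solve: k > (0.70·19 − 2)/(1 − 0.70) = 37.667.
The smallest integer exceeding 37.667 is 38.

k = 38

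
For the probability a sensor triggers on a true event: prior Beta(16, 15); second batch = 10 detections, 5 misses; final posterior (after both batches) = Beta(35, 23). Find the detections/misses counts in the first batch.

9 detections and 3 misses

Because Beta–binomial updating is additive in the counts, the combined data contributed (α_post−α_prior, β_post−β_prior) successes and failures.
Total across both batches: 35−16=19 detections, 23−15=8 misses.
Subtract the second batch: 19−10=9 detections and 8−5=3 misses.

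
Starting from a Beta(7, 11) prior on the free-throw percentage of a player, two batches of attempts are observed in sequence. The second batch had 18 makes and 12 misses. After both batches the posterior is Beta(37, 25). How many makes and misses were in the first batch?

12 makes and 2 misses

Sequential conjugate updates are equivalent to a single update on the pooled data, so total successes = posterior α − prior α and total failures = posterior β − prior β.
Total across both batches: 37−7=30 makes, 25−11=14 misses.
Subtract the second batch: 30−18=12 makes and 14−12=2 misses.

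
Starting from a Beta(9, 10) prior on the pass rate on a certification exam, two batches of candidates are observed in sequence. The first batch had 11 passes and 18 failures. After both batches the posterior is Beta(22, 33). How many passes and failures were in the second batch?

Because Beta–binomial updating is additive in the counts, the combined data contributed (α_post−α_prior, β_post−β_prior) successes and failures.
Total across both batches: 22−9=13 passes, 33−10=23 failures.
Subtract the first batch: 13−11=2 passes and 23−18=5 failures.

2 passes and 5 failures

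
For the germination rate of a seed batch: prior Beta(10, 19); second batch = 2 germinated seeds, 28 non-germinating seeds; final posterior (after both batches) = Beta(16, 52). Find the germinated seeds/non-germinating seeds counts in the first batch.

Because Beta–binomial updating is additive in the counts, the combined data contributed (α_post−α_prior, β_post−β_prior) successes and failures.
Total across both batches: 16−10=6 germinated seeds, 52−19=33 non-germinating seeds.
Subtract the second batch: 6−2=4 germinated seeds and 33−28=5 non-germinating seeds.

4 germinated seeds and 5 non-germinating seeds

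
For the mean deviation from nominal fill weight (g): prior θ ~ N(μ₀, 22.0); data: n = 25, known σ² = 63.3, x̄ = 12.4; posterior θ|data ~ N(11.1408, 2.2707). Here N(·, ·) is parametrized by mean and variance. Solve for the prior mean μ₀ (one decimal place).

With known observation variance, the Normal–Normal posterior has precision τ_n = τ₀ + n/σ² and mean μ_n = (τ₀μ₀ + (n/σ²)x̄)/τ_n.
Here τ₀ = 1/22.0 = 0.045455 and τ_data = 25/63.3 = 0.394945, so τ_n = 0.440400.
Rearranging for μ₀: μ₀ = (μ_n·τ_n − τ_data·x̄)/τ₀ = (11.1408·0.440400 − 0.394945·12.4) / 0.045455 = 0.009090/0.045455 ≈ 0.2.

μ₀ = 0.2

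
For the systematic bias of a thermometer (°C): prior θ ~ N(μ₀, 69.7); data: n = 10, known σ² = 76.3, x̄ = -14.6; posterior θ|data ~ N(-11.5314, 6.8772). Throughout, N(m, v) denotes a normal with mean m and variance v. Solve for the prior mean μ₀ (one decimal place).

With known observation variance, the Normal–Normal posterior has precision τ_n = τ₀ + n/σ² and mean μ_n = (τ₀μ₀ + (n/σ²)x̄)/τ_n.
Here τ₀ = 1/69.7 = 0.014347 and τ_data = 10/76.3 = 0.131062, so τ_n = 0.145409.
Rearranging for μ₀: μ₀ = (μ_n·τ_n − τ_data·x̄)/τ₀ = (-11.5314·0.145409 − 0.131062·-14.6) / 0.014347 = 0.236736/0.014347 ≈ 16.5.

μ₀ = 16.5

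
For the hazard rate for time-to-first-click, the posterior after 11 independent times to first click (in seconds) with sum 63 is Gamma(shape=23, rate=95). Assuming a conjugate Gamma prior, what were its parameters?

Gamma(shape=12, rate=32)

Gamma–exponential conjugacy: posterior shape = α + n, posterior rate = β + Σtᵢ.
So α = 23 − 11 = 12 and β = 95 − 63 = 32.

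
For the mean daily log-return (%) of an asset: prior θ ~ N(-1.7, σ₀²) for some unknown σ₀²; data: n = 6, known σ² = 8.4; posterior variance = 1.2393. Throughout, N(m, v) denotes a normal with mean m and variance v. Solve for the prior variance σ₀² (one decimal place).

σ₀² = 10.8

Posterior precision equals prior precision plus data precision: 1/σ_n² = 1/σ₀² + n/σ².
So 1/σ₀² = 1/1.2393 − 6/8.4 = 0.806907 − 0.714286 = 0.092621.
Hence σ₀² = 1/0.092621 ≈ 10.8.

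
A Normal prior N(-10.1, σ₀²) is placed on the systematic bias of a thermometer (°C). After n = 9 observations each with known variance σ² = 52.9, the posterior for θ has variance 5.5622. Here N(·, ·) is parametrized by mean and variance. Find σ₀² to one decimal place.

σ₀² = 103.6

For the Normal–Normal model with known σ², precisions add: τ_n = τ₀ + n/σ².
So 1/σ₀² = 1/5.5622 − 9/52.9 = 0.179785 − 0.170132 = 0.009653.
Hence σ₀² = 1/0.009653 ≈ 103.6.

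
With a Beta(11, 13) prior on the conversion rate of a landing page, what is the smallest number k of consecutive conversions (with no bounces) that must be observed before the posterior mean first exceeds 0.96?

After k conversions and 0 bounces the posterior is Beta(11+k, 13), with mean (11+k)/(11+13+k).
Set (11+k)/(24+k) > 0.96 and solve: k > (0.96·24 − 11)/(1 − 0.96) = 301.000.
The smallest integer exceeding 301.000 is 302.

k = 302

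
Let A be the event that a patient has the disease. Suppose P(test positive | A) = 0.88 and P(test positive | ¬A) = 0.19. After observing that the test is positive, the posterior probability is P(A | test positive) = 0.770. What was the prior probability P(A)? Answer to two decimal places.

P(A) = 0.42

In odds form, posterior odds = prior odds × likelihood ratio, so prior odds = posterior odds ÷ LR.
Posterior odds = 0.770/(1−0.770) = 3.3478. LR = 0.88/0.19 = 4.6316.
Prior odds = 3.3478/4.6316 = 0.7228, so P(A) = 0.7228/(1+0.7228) ≈ 0.42.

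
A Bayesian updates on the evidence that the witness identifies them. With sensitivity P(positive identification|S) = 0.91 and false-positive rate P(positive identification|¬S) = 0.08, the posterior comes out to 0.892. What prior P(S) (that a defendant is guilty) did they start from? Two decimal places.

Bayes' rule in odds form gives O(S|E) = O(S)·[P(E|S)/P(E|¬S)], hence O(S) = O(S|E)/LR.
Posterior odds = 0.892/(1−0.892) = 8.2593. LR = 0.91/0.08 = 11.3750.
Prior odds = 8.2593/11.3750 = 0.7261, so P(S) = 0.7261/(1+0.7261) ≈ 0.42.

P(S) = 0.42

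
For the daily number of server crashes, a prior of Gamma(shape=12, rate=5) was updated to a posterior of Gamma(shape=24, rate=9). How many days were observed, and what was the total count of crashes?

n = 4 days with total 12 crashes

A Gamma(α, β) prior (rate parametrization) on a Poisson rate with n observations summing to S gives posterior Gamma(α+S, β+n).
Matching: Σxᵢ = 24 − 12 = 12 and n = 9 − 5 = 4.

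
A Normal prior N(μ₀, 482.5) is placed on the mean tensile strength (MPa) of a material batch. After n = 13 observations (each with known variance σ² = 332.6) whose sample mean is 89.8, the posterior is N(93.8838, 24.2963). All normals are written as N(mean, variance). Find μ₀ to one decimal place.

μ₀ = 170.9

The posterior mean is a precision-weighted average: μ_n = (τ₀μ₀ + τ_data·x̄)/(τ₀+τ_data), with τ₀=1/σ₀² and τ_data=n/σ².
Here τ₀ = 1/482.5 = 0.002073 and τ_data = 13/332.6 = 0.039086, so τ_n = 0.041159.
Rearranging for μ₀: μ₀ = (μ_n·τ_n − τ_data·x̄)/τ₀ = (93.8838·0.041159 − 0.039086·89.8) / 0.002073 = 0.354241/0.002073 ≈ 170.9.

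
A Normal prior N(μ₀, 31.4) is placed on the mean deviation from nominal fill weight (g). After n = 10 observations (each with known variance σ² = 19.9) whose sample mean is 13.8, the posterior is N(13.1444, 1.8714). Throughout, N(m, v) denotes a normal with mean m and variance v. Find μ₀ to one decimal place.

With known observation variance, the Normal–Normal posterior has precision τ_n = τ₀ + n/σ² and mean μ_n = (τ₀μ₀ + (n/σ²)x̄)/τ_n.
Here τ₀ = 1/31.4 = 0.031847 and τ_data = 10/19.9 = 0.502513, so τ_n = 0.534360.
Rearranging for μ₀: μ₀ = (μ_n·τ_n − τ_data·x̄)/τ₀ = (13.1444·0.534360 − 0.502513·13.8) / 0.031847 = 0.089162/0.031847 ≈ 2.8.

μ₀ = 2.8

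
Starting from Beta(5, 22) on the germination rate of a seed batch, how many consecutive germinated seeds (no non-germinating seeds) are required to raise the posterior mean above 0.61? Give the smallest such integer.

After k germinated seeds and 0 non-germinating seeds the posterior is Beta(5+k, 22), with mean (5+k)/(5+22+k).
Set (5+k)/(27+k) > 0.61 and solve: k > (0.61·27 − 5)/(1 − 0.61) = 29.410.
The smallest integer exceeding 29.410 is 30, and checking k=30: (35)/(57) = 0.6140 > 0.61.

k = 30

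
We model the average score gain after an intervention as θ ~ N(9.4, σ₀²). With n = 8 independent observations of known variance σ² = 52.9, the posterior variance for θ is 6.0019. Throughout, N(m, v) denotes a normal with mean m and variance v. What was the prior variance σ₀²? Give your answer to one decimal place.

Posterior precision equals prior precision plus data precision: 1/σ_n² = 1/σ₀² + n/σ².
So 1/σ₀² = 1/6.0019 − 8/52.9 = 0.166614 − 0.151229 = 0.015385.
Hence σ₀² = 1/0.015385 ≈ 65.0.

σ₀² = 65.0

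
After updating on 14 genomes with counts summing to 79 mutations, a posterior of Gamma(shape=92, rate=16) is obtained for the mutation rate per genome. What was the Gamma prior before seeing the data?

A Gamma(α, β) prior (rate parametrization) on a Poisson rate with n observations summing to S gives posterior Gamma(α+S, β+n).
So α = 92 − 79 = 13 and β = 16 − 14 = 2.

Gamma(shape=13, rate=2)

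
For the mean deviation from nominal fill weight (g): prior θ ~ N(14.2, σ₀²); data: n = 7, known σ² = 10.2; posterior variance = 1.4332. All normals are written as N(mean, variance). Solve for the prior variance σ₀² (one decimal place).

Posterior precision equals prior precision plus data precision: 1/σ_n² = 1/σ₀² + n/σ².
So 1/σ₀² = 1/1.4332 − 7/10.2 = 0.697739 − 0.686275 = 0.011464.
Hence σ₀² = 1/0.011464 ≈ 87.2.

σ₀² = 87.2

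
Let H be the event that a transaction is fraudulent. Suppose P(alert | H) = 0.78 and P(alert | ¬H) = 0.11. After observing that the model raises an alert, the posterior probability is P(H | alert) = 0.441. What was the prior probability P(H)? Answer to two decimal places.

Bayes' rule in odds form gives O(H|E) = O(H)·[P(E|H)/P(E|¬H)], hence O(H) = O(H|E)/LR.
Posterior odds = 0.441/(1−0.441) = 0.7889. LR = 0.78/0.11 = 7.0909.
Prior odds = 0.7889/7.0909 = 0.1113, so P(H) = 0.1113/(1+0.1113) ≈ 0.10.

P(H) = 0.10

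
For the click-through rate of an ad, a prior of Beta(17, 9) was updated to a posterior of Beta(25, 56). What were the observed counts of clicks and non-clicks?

8 clicks and 47 non-clicks

Beta is conjugate to the binomial likelihood: posterior = Beta(α+s, β+f).
So s = 25 − 17 = 8 and f = 56 − 9 = 47.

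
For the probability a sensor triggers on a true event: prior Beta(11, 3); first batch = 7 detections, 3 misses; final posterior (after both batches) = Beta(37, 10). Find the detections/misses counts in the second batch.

19 detections and 4 misses

Sequential conjugate updates are equivalent to a single update on the pooled data, so total successes = posterior α − prior α and total failures = posterior β − prior β.
Total across both batches: 37−11=26 detections, 10−3=7 misses.
Subtract the first batch: 26−7=19 detections and 7−3=4 misses.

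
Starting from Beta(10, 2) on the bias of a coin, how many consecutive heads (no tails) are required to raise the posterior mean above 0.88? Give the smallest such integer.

k = 5

After k heads and 0 tails the posterior is Beta(10+k, 2), with mean (10+k)/(10+2+k).
Set (10+k)/(12+k) > 0.88 and solve: k > (0.88·12 − 10)/(1 − 0.88) = 4.667.
The smallest integer exceeding 4.667 is 5, and checking k=5: (15)/(17) = 0.8824 > 0.88.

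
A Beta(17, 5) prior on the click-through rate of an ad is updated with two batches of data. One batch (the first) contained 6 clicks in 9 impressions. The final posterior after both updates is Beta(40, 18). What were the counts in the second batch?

Sequential conjugate updates are equivalent to a single update on the pooled data, so total successes = posterior α − prior α and total failures = posterior β − prior β.
Total across both batches: 40−17=23 clicks, 18−5=13 non-clicks.
Subtract the first batch: 23−6=17 clicks and 13−3=10 non-clicks.

17 clicks and 10 non-clicks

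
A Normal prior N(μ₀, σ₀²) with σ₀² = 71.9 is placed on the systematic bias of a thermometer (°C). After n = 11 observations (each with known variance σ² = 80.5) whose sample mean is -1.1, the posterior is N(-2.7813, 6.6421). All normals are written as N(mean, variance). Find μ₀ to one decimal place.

μ₀ = -19.3

With known observation variance, the Normal–Normal posterior has precision τ_n = τ₀ + n/σ² and mean μ_n = (τ₀μ₀ + (n/σ²)x̄)/τ_n.
Here τ₀ = 1/71.9 = 0.013908 and τ_data = 11/80.5 = 0.136646, so τ_n = 0.150554.
Rearranging for μ₀: μ₀ = (μ_n·τ_n − τ_data·x̄)/τ₀ = (-2.7813·0.150554 − 0.136646·-1.1) / 0.013908 = -0.268425/0.013908 ≈ -19.3.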